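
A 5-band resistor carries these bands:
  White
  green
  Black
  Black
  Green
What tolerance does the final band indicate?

±0.5%

The last band, green, is the tolerance band.
Green corresponds to ±0.5%.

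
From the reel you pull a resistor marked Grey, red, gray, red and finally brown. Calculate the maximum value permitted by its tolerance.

83628 Ω

Grey → 8 (first significant figure)
Red → 2 (second significant figure)
Grey → 8 (third significant figure)
Red → ×10^2 multiplier
Brown → ±1% tolerance
828 × 100 = 82800 Ω
Maximum = 82800 × (1 + 1/100) = 83628 Ω.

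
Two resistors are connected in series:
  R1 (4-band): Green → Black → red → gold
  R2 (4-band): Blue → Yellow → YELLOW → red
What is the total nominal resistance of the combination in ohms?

R1: green, black → 50; red ×10^2 → 5000 Ω.
R2: blue, yellow → 64; yellow ×10^4 → 640000 Ω.
Series: 5000 + 640000 = 645000 Ω.

645000 Ω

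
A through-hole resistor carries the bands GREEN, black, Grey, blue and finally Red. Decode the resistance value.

508000000 Ω

Green → 5 (first significant figure)
Black → 0 (second significant figure)
Grey → 8 (third significant figure)
Blue → ×10^6 multiplier
508 × 1000000 = 508000000 Ω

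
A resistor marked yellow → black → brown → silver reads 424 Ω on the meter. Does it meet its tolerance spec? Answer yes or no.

yes

Yellow → 4 (first significant figure)
Black → 0 (second significant figure)
Brown → ×10 multiplier
Silver → ±10% tolerance
40 × 10 = 400 Ω
Allowed range: 360 Ω to 440 Ω.
424 Ω lies inside that range.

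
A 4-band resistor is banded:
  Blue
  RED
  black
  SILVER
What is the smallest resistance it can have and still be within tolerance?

55.8 Ω

Blue → 6 (first significant figure)
Red → 2 (second significant figure)
Black → ×1 multiplier
Silver → ±10% tolerance
62 × 1 = 62 Ω
Smallest = 62 × (1 − 10/100) = 55.8 Ω.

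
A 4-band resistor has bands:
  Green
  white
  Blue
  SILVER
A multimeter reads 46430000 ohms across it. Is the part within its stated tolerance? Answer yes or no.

Green → 5 (first significant figure)
White → 9 (second significant figure)
Blue → ×10^6 multiplier
Silver → ±10% tolerance
59 × 1000000 = 59000000 Ω
Allowed range: 53100000 Ω to 64900000 Ω.
46430000 ohms lies outside that range.

no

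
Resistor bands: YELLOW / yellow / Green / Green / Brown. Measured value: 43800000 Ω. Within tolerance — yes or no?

no

Yellow → 4 (first significant figure)
Yellow → 4 (second significant figure)
Green → 5 (third significant figure)
Green → ×10^5 multiplier
Brown → ±1% tolerance
445 × 100000 = 44500000 Ω
Allowed range: 44055000 Ω to 44945000 Ω.
43800000 Ω lies outside that range.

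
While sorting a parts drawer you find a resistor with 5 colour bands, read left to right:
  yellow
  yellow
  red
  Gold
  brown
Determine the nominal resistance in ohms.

44.2 Ω

Yellow → 4 (first significant figure)
Yellow → 4 (second significant figure)
Red → 2 (third significant figure)
Gold → ×0.1 multiplier
442 × 0.1 = 44.2 Ω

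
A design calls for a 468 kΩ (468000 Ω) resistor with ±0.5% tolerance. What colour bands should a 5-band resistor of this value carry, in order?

yellow, blue, grey, orange, green

468000 Ω = 468 × 10^3.
4 → yellow
6 → blue
8 → grey
Multiplier 10^3 → orange.
±0.5% tolerance → green.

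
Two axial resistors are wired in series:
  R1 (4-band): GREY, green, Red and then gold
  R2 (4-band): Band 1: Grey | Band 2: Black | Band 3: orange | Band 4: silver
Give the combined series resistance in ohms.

88500 Ω

R1: grey, green → 85; red ×10^2 → 8500 Ω.
R2: grey, black → 80; orange ×10^3 → 80000 Ω.
Series: 8500 + 80000 = 88500 Ω.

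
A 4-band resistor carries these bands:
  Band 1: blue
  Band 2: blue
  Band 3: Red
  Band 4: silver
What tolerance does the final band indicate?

±10%

The last band, silver, is the tolerance band.
Silver corresponds to ±10%.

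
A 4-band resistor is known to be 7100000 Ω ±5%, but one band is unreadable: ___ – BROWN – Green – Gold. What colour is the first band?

7100000 Ω = 71 × 10^5.
The first band gives digit 7 of the significand, and 7 is violet.

violet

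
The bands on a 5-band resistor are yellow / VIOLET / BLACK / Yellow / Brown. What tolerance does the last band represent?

The last band, brown, is the tolerance band.
Brown corresponds to ±1%.

±1%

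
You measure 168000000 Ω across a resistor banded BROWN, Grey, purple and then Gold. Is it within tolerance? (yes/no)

Brown → 1 (first significant figure)
Grey → 8 (second significant figure)
Violet → ×10^7 multiplier
Gold → ±5% tolerance
18 × 10000000 = 180000000 Ω
Allowed range: 171000000 Ω to 189000000 Ω.
168000000 Ω lies outside that range.

no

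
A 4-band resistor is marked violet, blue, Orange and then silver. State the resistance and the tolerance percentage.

76000 Ω ±10%

Violet → 7 (first significant figure)
Blue → 6 (second significant figure)
Orange → ×10^3 multiplier
Silver → ±10% tolerance
76 × 1000 = 76000 Ω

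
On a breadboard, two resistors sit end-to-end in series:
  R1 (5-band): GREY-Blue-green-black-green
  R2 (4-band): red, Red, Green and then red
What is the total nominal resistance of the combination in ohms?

R1: grey, blue, green → 865; black ×1 → 865 Ω.
R2: red, red → 22; green ×10^5 → 2200000 Ω.
Series: 865 + 2200000 = 2200865 Ω.

2200865 Ω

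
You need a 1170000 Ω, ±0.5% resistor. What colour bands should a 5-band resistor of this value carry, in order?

1170000 Ω = 117 × 10^4.
1 → brown
1 → brown
7 → violet
Multiplier 10^4 → yellow.
±0.5% tolerance → green.

brown, brown, violet, yellow, green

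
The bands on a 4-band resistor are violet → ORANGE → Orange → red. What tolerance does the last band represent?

±2%

The last band, red, is the tolerance band.
Red corresponds to ±2%.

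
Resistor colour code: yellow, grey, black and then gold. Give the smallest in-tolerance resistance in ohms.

45.6 Ω

Yellow → 4 (first significant figure)
Grey → 8 (second significant figure)
Black → ×1 multiplier
Gold → ±5% tolerance
48 × 1 = 48 Ω
Smallest = 48 × (1 − 5/100) = 45.6 Ω.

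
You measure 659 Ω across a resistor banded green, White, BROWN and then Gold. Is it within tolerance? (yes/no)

Green → 5 (first significant figure)
White → 9 (second significant figure)
Brown → ×10 multiplier
Gold → ±5% tolerance
59 × 10 = 590 Ω
Allowed range: 560.5 Ω to 619.5 Ω.
659 Ω lies outside that range.

no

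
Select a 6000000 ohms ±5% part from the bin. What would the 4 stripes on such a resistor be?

blue, black, green, gold

6000000 Ω = 60 × 10^5.
6 → blue
0 → black
Multiplier 10^5 → green.
±5% tolerance → gold.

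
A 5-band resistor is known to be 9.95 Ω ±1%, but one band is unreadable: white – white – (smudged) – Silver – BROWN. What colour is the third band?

green

9.95 Ω = 995 × 10^-2.
The third band gives digit 5 of the significand, and 5 is green.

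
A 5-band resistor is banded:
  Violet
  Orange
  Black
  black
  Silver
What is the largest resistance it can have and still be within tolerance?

Violet → 7 (first significant figure)
Orange → 3 (second significant figure)
Black → 0 (third significant figure)
Black → ×1 multiplier
Silver → ±10% tolerance
730 × 1 = 730 Ω
Largest = 730 × (1 + 10/100) = 803 Ω.

803 Ω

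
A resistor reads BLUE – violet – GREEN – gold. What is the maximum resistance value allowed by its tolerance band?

7035000 Ω

Blue → 6 (first significant figure)
Violet → 7 (second significant figure)
Green → ×10^5 multiplier
Gold → ±5% tolerance
67 × 100000 = 6700000 Ω
Maximum = 6700000 × (1 + 5/100) = 7035000 Ω.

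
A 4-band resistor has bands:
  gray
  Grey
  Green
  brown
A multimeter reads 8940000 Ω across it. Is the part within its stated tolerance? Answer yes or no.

Grey → 8 (first significant figure)
Grey → 8 (second significant figure)
Green → ×10^5 multiplier
Brown → ±1% tolerance
88 × 100000 = 8800000 Ω
Allowed range: 8712000 Ω to 8888000 Ω.
8940000 Ω lies outside that range.

no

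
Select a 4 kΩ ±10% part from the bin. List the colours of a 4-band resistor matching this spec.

4000 Ω = 40 × 10^2.
4 → yellow
0 → black
Multiplier 10^2 → red.
±10% tolerance → silver.

yellow, black, red, silver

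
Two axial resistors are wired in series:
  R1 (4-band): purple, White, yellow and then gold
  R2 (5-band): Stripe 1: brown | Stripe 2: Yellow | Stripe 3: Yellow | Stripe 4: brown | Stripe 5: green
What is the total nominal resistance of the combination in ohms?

R1: violet, white → 79; yellow ×10^4 → 790000 Ω.
R2: brown, yellow, yellow → 144; brown ×10 → 1440 Ω.
Series: 790000 + 1440 = 791440 Ω.

791440 Ω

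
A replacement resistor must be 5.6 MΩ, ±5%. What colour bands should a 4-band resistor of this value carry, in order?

green, blue, green, gold

5600000 Ω = 56 × 10^5.
5 → green
6 → blue
Multiplier 10^5 → green.
±5% tolerance → gold.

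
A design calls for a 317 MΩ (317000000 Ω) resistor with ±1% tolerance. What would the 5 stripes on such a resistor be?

orange, brown, violet, blue, brown

317000000 Ω = 317 × 10^6.
3 → orange
1 → brown
7 → violet
Multiplier 10^6 → blue.
±1% tolerance → brown.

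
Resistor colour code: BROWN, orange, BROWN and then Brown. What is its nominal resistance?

Brown → 1 (first significant figure)
Orange → 3 (second significant figure)
Brown → ×10 multiplier
13 × 10 = 130 Ω

130 Ω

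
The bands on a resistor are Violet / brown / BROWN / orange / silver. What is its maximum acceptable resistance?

Violet → 7 (first significant figure)
Brown → 1 (second significant figure)
Brown → 1 (third significant figure)
Orange → ×10^3 multiplier
Silver → ±10% tolerance
711 × 1000 = 711000 Ω
Maximum = 711000 × (1 + 10/100) = 782100 Ω.

782100 Ω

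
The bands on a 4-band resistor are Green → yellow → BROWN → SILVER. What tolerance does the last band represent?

±10%

The last band, silver, is the tolerance band.
Silver corresponds to ±10%.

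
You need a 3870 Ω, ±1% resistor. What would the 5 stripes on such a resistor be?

orange, grey, violet, brown, brown

3870 Ω = 387 × 10^1.
3 → orange
8 → grey
7 → violet
Multiplier 10^1 → brown.
±1% tolerance → brown.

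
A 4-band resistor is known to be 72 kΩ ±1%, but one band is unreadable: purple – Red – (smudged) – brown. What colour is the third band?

orange

72000 Ω = 72 × 10^3.
The third band is the multiplier, 10^3, which is orange.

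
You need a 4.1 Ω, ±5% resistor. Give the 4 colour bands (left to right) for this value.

yellow, brown, gold, gold

4.1 Ω = 41 × 10^-1.
4 → yellow
1 → brown
Multiplier 10^-1 → gold.
±5% tolerance → gold.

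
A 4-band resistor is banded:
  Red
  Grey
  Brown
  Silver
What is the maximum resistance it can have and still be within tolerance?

Red → 2 (first significant figure)
Grey → 8 (second significant figure)
Brown → ×10 multiplier
Silver → ±10% tolerance
28 × 10 = 280 Ω
Maximum = 280 × (1 + 10/100) = 308 Ω.

308 Ω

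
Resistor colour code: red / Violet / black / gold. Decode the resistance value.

27 Ω

Red → 2 (first significant figure)
Violet → 7 (second significant figure)
Black → ×1 multiplier
27 × 1 = 27 Ω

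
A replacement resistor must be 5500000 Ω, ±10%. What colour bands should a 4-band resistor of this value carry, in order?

green, green, green, silver

5500000 Ω = 55 × 10^5.
5 → green
5 → green
Multiplier 10^5 → green.
±10% tolerance → silver.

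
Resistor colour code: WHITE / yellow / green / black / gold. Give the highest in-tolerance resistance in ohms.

992.25 Ω

White → 9 (first significant figure)
Yellow → 4 (second significant figure)
Green → 5 (third significant figure)
Black → ×1 multiplier
Gold → ±5% tolerance
945 × 1 = 945 Ω
Highest = 945 × (1 + 5/100) = 992.25 Ω.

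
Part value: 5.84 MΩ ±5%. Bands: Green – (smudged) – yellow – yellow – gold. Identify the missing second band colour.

grey

5840000 Ω = 584 × 10^4.
The second band gives digit 8 of the significand, and 8 is grey.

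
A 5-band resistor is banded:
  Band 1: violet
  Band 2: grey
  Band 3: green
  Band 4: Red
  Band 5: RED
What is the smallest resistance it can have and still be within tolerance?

76930 Ω

Violet → 7 (first significant figure)
Grey → 8 (second significant figure)
Green → 5 (third significant figure)
Red → ×10^2 multiplier
Red → ±2% tolerance
785 × 100 = 78500 Ω
Smallest = 78500 × (1 − 2/100) = 76930 Ω.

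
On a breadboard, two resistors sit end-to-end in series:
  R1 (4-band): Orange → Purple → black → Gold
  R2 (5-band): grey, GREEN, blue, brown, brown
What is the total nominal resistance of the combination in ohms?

8597 Ω

R1: orange, violet → 37; black ×1 → 37 Ω.
R2: grey, green, blue → 856; brown ×10 → 8560 Ω.
Series: 37 + 8560 = 8597 Ω.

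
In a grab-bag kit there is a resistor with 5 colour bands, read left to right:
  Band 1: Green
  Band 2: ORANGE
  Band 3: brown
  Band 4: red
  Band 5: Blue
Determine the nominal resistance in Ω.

Green → 5 (first significant figure)
Orange → 3 (second significant figure)
Brown → 1 (third significant figure)
Red → ×10^2 multiplier
531 × 100 = 53100 Ω

53100 Ω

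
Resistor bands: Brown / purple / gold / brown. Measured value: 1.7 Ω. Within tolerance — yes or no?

yes

Brown → 1 (first significant figure)
Violet → 7 (second significant figure)
Gold → ×0.1 multiplier
Brown → ±1% tolerance
17 × 0.1 = 1.7 Ω
Allowed range: 1.683 Ω to 1.717 Ω.
1.7 Ω lies inside that range.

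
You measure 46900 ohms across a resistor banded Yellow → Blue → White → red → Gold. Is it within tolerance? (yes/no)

Yellow → 4 (first significant figure)
Blue → 6 (second significant figure)
White → 9 (third significant figure)
Red → ×10^2 multiplier
Gold → ±5% tolerance
469 × 100 = 46900 Ω
Allowed range: 44555 Ω to 49245 Ω.
46900 ohms lies inside that range.

yes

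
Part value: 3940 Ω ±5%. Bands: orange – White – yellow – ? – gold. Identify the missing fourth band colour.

3940 Ω = 394 × 10^1.
The fourth band is the multiplier, 10^1, which is brown.

brown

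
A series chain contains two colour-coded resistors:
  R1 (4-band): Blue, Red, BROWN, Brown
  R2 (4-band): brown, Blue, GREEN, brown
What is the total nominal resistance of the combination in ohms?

1600620 Ω

R1: blue, red → 62; brown ×10 → 620 Ω.
R2: brown, blue → 16; green ×10^5 → 1600000 Ω.
Series: 620 + 1600000 = 1600620 Ω.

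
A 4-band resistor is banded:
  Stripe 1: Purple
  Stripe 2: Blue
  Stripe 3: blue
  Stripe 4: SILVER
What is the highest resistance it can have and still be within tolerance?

83600000 Ω

Violet → 7 (first significant figure)
Blue → 6 (second significant figure)
Blue → ×10^6 multiplier
Silver → ±10% tolerance
76 × 1000000 = 76000000 Ω
Highest = 76000000 × (1 + 10/100) = 83600000 Ω.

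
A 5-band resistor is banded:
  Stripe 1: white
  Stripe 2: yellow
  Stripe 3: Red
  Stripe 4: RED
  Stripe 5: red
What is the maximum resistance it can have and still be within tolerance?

White → 9 (first significant figure)
Yellow → 4 (second significant figure)
Red → 2 (third significant figure)
Red → ×10^2 multiplier
Red → ±2% tolerance
942 × 100 = 94200 Ω
Maximum = 94200 × (1 + 2/100) = 96084 Ω.

96084 Ω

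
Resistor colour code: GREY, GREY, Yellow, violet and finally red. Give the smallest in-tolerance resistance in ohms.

8663200000 Ω

Grey → 8 (first significant figure)
Grey → 8 (second significant figure)
Yellow → 4 (third significant figure)
Violet → ×10^7 multiplier
Red → ±2% tolerance
884 × 10000000 = 8840000000 Ω
Smallest = 8840000000 × (1 − 2/100) = 8663200000 Ω.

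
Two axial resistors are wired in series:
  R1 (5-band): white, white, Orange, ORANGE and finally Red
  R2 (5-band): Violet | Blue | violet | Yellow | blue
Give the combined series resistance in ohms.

R1: white, white, orange → 993; orange ×10^3 → 993000 Ω.
R2: violet, blue, violet → 767; yellow ×10^4 → 7670000 Ω.
Series: 993000 + 7670000 = 8663000 Ω.

8663000 Ω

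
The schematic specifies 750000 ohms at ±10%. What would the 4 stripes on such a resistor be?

750000 Ω = 75 × 10^4.
7 → violet
5 → green
Multiplier 10^4 → yellow.
±10% tolerance → silver.

violet, green, yellow, silver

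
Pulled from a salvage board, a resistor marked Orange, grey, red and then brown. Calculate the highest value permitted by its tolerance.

Orange → 3 (first significant figure)
Grey → 8 (second significant figure)
Red → ×10^2 multiplier
Brown → ±1% tolerance
38 × 100 = 3800 Ω
Highest = 3800 × (1 + 1/100) = 3838 Ω.

3838 Ω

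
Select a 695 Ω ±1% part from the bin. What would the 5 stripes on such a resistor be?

695 Ω = 695 × 10^0.
6 → blue
9 → white
5 → green
Multiplier 10^0 → black.
±1% tolerance → brown.

blue, white, green, black, brown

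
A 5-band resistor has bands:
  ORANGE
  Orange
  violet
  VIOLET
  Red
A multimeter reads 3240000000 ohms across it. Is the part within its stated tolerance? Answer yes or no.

Orange → 3 (first significant figure)
Orange → 3 (second significant figure)
Violet → 7 (third significant figure)
Violet → ×10^7 multiplier
Red → ±2% tolerance
337 × 10000000 = 3370000000 Ω
Allowed range: 3302600000 Ω to 3437400000 Ω.
3240000000 ohms lies outside that range.

no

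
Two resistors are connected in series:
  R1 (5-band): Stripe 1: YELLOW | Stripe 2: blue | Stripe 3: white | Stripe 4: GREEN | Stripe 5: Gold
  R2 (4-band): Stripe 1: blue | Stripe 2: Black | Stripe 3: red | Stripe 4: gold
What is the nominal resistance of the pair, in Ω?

46906000 Ω

R1: yellow, blue, white → 469; green ×10^5 → 46900000 Ω.
R2: blue, black → 60; red ×10^2 → 6000 Ω.
Series: 46900000 + 6000 = 46906000 Ω.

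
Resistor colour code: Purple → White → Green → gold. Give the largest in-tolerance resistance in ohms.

Violet → 7 (first significant figure)
White → 9 (second significant figure)
Green → ×10^5 multiplier
Gold → ±5% tolerance
79 × 100000 = 7900000 Ω
Largest = 7900000 × (1 + 5/100) = 8295000 Ω.

8295000 Ω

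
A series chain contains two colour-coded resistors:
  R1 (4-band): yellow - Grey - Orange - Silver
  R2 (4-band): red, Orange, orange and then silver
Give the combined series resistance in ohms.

R1: yellow, grey → 48; orange ×10^3 → 48000 Ω.
R2: red, orange → 23; orange ×10^3 → 23000 Ω.
Series: 48000 + 23000 = 71000 Ω.

71000 Ω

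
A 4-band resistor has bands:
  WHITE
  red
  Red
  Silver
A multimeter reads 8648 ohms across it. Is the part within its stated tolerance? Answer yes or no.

yes

White → 9 (first significant figure)
Red → 2 (second significant figure)
Red → ×10^2 multiplier
Silver → ±10% tolerance
92 × 100 = 9200 Ω
Allowed range: 8280 Ω to 10120 Ω.
8648 ohms lies inside that range.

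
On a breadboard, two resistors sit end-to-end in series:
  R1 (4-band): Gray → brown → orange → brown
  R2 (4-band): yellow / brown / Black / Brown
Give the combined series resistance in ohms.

R1: grey, brown → 81; orange ×10^3 → 81000 Ω.
R2: yellow, brown → 41; black ×1 → 41 Ω.
Series: 81000 + 41 = 81041 Ω.

81041 Ω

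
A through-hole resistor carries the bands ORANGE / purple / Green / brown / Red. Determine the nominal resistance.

3750 Ω

Orange → 3 (first significant figure)
Violet → 7 (second significant figure)
Green → 5 (third significant figure)
Brown → ×10 multiplier
375 × 10 = 3750 Ω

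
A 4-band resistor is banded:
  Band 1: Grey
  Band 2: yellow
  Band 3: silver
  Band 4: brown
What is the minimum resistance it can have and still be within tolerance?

0.8316 Ω

Grey → 8 (first significant figure)
Yellow → 4 (second significant figure)
Silver → ×0.01 multiplier
Brown → ±1% tolerance
84 × 0.01 = 0.84 Ω
Minimum = 0.84 × (1 − 1/100) = 0.8316 Ω.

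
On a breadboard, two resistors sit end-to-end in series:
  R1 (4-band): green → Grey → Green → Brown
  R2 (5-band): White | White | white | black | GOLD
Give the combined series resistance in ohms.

5800999 Ω

R1: green, grey → 58; green ×10^5 → 5800000 Ω.
R2: white, white, white → 999; black ×1 → 999 Ω.
Series: 5800000 + 999 = 5800999 Ω.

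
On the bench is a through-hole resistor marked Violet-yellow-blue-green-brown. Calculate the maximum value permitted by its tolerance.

Violet → 7 (first significant figure)
Yellow → 4 (second significant figure)
Blue → 6 (third significant figure)
Green → ×10^5 multiplier
Brown → ±1% tolerance
746 × 100000 = 74600000 Ω
Maximum = 74600000 × (1 + 1/100) = 75346000 Ω.

75346000 Ω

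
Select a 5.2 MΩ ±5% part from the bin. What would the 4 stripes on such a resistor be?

5200000 Ω = 52 × 10^5.
5 → green
2 → red
Multiplier 10^5 → green.
±5% tolerance → gold.

green, red, green, gold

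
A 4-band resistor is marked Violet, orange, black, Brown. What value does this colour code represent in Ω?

73 Ω

Violet → 7 (first significant figure)
Orange → 3 (second significant figure)
Black → ×1 multiplier
73 × 1 = 73 Ω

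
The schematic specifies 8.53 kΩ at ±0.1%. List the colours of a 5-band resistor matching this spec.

grey, green, orange, brown, violet

8530 Ω = 853 × 10^1.
8 → grey
5 → green
3 → orange
Multiplier 10^1 → brown.
±0.1% tolerance → violet.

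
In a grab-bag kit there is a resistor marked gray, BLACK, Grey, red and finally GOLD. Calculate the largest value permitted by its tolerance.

Grey → 8 (first significant figure)
Black → 0 (second significant figure)
Grey → 8 (third significant figure)
Red → ×10^2 multiplier
Gold → ±5% tolerance
808 × 100 = 80800 Ω
Largest = 80800 × (1 + 5/100) = 84840 Ω.

84840 Ω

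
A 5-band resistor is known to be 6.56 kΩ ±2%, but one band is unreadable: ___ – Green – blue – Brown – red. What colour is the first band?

6560 Ω = 656 × 10^1.
The first band gives digit 6 of the significand, and 6 is blue.

blue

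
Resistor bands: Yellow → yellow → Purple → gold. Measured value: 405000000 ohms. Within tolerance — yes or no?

no

Yellow → 4 (first significant figure)
Yellow → 4 (second significant figure)
Violet → ×10^7 multiplier
Gold → ±5% tolerance
44 × 10000000 = 440000000 Ω
Allowed range: 418000000 Ω to 462000000 Ω.
405000000 ohms lies outside that range.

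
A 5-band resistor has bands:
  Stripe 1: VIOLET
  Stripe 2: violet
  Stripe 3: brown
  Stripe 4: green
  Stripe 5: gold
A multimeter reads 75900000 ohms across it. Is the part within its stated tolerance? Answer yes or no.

Violet → 7 (first significant figure)
Violet → 7 (second significant figure)
Brown → 1 (third significant figure)
Green → ×10^5 multiplier
Gold → ±5% tolerance
771 × 100000 = 77100000 Ω
Allowed range: 73245000 Ω to 80955000 Ω.
75900000 ohms lies inside that range.

yes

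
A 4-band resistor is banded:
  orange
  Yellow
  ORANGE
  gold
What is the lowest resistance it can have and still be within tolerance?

32300 Ω

Orange → 3 (first significant figure)
Yellow → 4 (second significant figure)
Orange → ×10^3 multiplier
Gold → ±5% tolerance
34 × 1000 = 34000 Ω
Lowest = 34000 × (1 − 5/100) = 32300 Ω.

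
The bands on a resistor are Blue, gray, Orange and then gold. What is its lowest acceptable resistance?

64600 Ω

Blue → 6 (first significant figure)
Grey → 8 (second significant figure)
Orange → ×10^3 multiplier
Gold → ±5% tolerance
68 × 1000 = 68000 Ω
Lowest = 68000 × (1 − 5/100) = 64600 Ω.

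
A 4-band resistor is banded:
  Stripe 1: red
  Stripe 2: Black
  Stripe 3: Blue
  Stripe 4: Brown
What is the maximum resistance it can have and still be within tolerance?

20200000 Ω

Red → 2 (first significant figure)
Black → 0 (second significant figure)
Blue → ×10^6 multiplier
Brown → ±1% tolerance
20 × 1000000 = 20000000 Ω
Maximum = 20000000 × (1 + 1/100) = 20200000 Ω.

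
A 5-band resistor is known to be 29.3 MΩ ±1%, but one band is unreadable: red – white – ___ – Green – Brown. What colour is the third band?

orange

29300000 Ω = 293 × 10^5.
The third band gives digit 3 of the significand, and 3 is orange.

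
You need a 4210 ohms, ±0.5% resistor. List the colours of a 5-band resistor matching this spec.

yellow, red, brown, brown, green

4210 Ω = 421 × 10^1.
4 → yellow
2 → red
1 → brown
Multiplier 10^1 → brown.
±0.5% tolerance → green.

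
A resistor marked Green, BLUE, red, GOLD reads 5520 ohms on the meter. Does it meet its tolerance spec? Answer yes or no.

Green → 5 (first significant figure)
Blue → 6 (second significant figure)
Red → ×10^2 multiplier
Gold → ±5% tolerance
56 × 100 = 5600 Ω
Allowed range: 5320 Ω to 5880 Ω.
5520 ohms lies inside that range.

yes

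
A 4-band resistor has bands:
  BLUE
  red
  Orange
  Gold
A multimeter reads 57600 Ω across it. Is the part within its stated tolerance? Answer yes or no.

no

Blue → 6 (first significant figure)
Red → 2 (second significant figure)
Orange → ×10^3 multiplier
Gold → ±5% tolerance
62 × 1000 = 62000 Ω
Allowed range: 58900 Ω to 65100 Ω.
57600 Ω lies outside that range.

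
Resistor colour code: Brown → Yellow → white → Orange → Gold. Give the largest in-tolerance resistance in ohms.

156450 Ω

Brown → 1 (first significant figure)
Yellow → 4 (second significant figure)
White → 9 (third significant figure)
Orange → ×10^3 multiplier
Gold → ±5% tolerance
149 × 1000 = 149000 Ω
Largest = 149000 × (1 + 5/100) = 156450 Ω.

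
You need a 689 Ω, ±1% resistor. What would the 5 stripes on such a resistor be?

blue, grey, white, black, brown

689 Ω = 689 × 10^0.
6 → blue
8 → grey
9 → white
Multiplier 10^0 → black.
±1% tolerance → brown.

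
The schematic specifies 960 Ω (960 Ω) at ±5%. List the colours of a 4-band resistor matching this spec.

960 Ω = 96 × 10^1.
9 → white
6 → blue
Multiplier 10^1 → brown.
±5% tolerance → gold.

white, blue, brown, gold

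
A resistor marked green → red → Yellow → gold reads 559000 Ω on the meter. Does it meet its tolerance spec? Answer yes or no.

no

Green → 5 (first significant figure)
Red → 2 (second significant figure)
Yellow → ×10^4 multiplier
Gold → ±5% tolerance
52 × 10000 = 520000 Ω
Allowed range: 494000 Ω to 546000 Ω.
559000 Ω lies outside that range.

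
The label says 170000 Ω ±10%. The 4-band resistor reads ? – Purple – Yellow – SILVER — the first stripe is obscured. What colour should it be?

170000 Ω = 17 × 10^4.
The first band gives digit 1 of the significand, and 1 is brown.

brown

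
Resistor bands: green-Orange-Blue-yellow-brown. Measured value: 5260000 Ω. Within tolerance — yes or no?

no

Green → 5 (first significant figure)
Orange → 3 (second significant figure)
Blue → 6 (third significant figure)
Yellow → ×10^4 multiplier
Brown → ±1% tolerance
536 × 10000 = 5360000 Ω
Allowed range: 5306400 Ω to 5413600 Ω.
5260000 Ω lies outside that range.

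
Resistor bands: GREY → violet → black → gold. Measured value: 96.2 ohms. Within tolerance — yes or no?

Grey → 8 (first significant figure)
Violet → 7 (second significant figure)
Black → ×1 multiplier
Gold → ±5% tolerance
87 × 1 = 87 Ω
Allowed range: 82.65 Ω to 91.35 Ω.
96.2 ohms lies outside that range.

no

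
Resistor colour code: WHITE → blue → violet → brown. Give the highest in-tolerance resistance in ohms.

969600000 Ω

White → 9 (first significant figure)
Blue → 6 (second significant figure)
Violet → ×10^7 multiplier
Brown → ±1% tolerance
96 × 10000000 = 960000000 Ω
Highest = 960000000 × (1 + 1/100) = 969600000 Ω.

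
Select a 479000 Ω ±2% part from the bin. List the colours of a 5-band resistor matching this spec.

yellow, violet, white, orange, red

479000 Ω = 479 × 10^3.
4 → yellow
7 → violet
9 → white
Multiplier 10^3 → orange.
±2% tolerance → red.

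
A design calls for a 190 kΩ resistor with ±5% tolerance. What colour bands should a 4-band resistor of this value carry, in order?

190000 Ω = 19 × 10^4.
1 → brown
9 → white
Multiplier 10^4 → yellow.
±5% tolerance → gold.

brown, white, yellow, gold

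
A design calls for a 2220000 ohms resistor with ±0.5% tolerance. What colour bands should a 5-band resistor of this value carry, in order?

red, red, red, yellow, green

2220000 Ω = 222 × 10^4.
2 → red
2 → red
2 → red
Multiplier 10^4 → yellow.
±0.5% tolerance → green.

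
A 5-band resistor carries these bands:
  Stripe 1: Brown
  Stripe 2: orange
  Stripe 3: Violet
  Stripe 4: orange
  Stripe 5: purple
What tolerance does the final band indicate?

±0.1%

The last band, violet, is the tolerance band.
Violet corresponds to ±0.1%.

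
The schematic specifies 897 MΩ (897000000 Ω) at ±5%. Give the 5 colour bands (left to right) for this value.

897000000 Ω = 897 × 10^6.
8 → grey
9 → white
7 → violet
Multiplier 10^6 → blue.
±5% tolerance → gold.

grey, white, violet, blue, gold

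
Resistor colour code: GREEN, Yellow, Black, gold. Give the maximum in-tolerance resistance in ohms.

56.7 Ω

Green → 5 (first significant figure)
Yellow → 4 (second significant figure)
Black → ×1 multiplier
Gold → ±5% tolerance
54 × 1 = 54 Ω
Maximum = 54 × (1 + 5/100) = 56.7 Ω.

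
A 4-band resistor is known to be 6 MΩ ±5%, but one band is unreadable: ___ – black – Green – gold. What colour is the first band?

blue

6000000 Ω = 60 × 10^5.
The first band gives digit 6 of the significand, and 6 is blue.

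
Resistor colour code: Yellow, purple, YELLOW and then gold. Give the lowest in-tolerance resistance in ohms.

Yellow → 4 (first significant figure)
Violet → 7 (second significant figure)
Yellow → ×10^4 multiplier
Gold → ±5% tolerance
47 × 10000 = 470000 Ω
Lowest = 470000 × (1 − 5/100) = 446500 Ω.

446500 Ω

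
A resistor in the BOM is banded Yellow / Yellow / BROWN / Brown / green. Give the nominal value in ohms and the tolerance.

Yellow → 4 (first significant figure)
Yellow → 4 (second significant figure)
Brown → 1 (third significant figure)
Brown → ×10 multiplier
Green → ±0.5% tolerance
441 × 10 = 4410 Ω

4410 Ω ±0.5%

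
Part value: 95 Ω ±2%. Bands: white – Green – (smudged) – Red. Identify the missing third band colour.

black

95 Ω = 95 × 10^0.
The third band is the multiplier, 10^0, which is black.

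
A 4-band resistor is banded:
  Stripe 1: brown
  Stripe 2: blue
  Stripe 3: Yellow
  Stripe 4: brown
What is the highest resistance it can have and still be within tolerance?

161600 Ω

Brown → 1 (first significant figure)
Blue → 6 (second significant figure)
Yellow → ×10^4 multiplier
Brown → ±1% tolerance
16 × 10000 = 160000 Ω
Highest = 160000 × (1 + 1/100) = 161600 Ω.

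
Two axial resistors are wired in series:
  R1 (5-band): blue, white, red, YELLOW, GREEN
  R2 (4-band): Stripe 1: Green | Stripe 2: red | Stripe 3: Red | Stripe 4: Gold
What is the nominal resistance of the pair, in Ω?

R1: blue, white, red → 692; yellow ×10^4 → 6920000 Ω.
R2: green, red → 52; red ×10^2 → 5200 Ω.
Series: 6920000 + 5200 = 6925200 Ω.

6925200 Ω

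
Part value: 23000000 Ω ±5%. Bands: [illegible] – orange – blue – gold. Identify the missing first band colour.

red

23000000 Ω = 23 × 10^6.
The first band gives digit 2 of the significand, and 2 is red.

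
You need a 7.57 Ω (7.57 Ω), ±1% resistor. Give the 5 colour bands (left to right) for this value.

violet, green, violet, silver, brown

7.57 Ω = 757 × 10^-2.
7 → violet
5 → green
7 → violet
Multiplier 10^-2 → silver.
±1% tolerance → brown.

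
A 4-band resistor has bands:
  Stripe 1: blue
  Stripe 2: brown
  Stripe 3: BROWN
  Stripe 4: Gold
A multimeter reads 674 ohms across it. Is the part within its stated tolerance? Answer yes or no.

no

Blue → 6 (first significant figure)
Brown → 1 (second significant figure)
Brown → ×10 multiplier
Gold → ±5% tolerance
61 × 10 = 610 Ω
Allowed range: 579.5 Ω to 640.5 Ω.
674 ohms lies outside that range.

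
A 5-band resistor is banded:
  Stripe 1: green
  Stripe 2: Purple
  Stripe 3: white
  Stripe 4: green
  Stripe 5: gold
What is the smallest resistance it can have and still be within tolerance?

Green → 5 (first significant figure)
Violet → 7 (second significant figure)
White → 9 (third significant figure)
Green → ×10^5 multiplier
Gold → ±5% tolerance
579 × 100000 = 57900000 Ω
Smallest = 57900000 × (1 − 5/100) = 55005000 Ω.

55005000 Ω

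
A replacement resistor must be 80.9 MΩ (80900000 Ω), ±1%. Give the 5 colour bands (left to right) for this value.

80900000 Ω = 809 × 10^5.
8 → grey
0 → black
9 → white
Multiplier 10^5 → green.
±1% tolerance → brown.

grey, black, white, green, brown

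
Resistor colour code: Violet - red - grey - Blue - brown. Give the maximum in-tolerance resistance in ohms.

735280000 Ω

Violet → 7 (first significant figure)
Red → 2 (second significant figure)
Grey → 8 (third significant figure)
Blue → ×10^6 multiplier
Brown → ±1% tolerance
728 × 1000000 = 728000000 Ω
Maximum = 728000000 × (1 + 1/100) = 735280000 Ω.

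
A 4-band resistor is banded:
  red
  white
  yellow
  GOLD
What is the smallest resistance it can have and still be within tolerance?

Red → 2 (first significant figure)
White → 9 (second significant figure)
Yellow → ×10^4 multiplier
Gold → ±5% tolerance
29 × 10000 = 290000 Ω
Smallest = 290000 × (1 − 5/100) = 275500 Ω.

275500 Ω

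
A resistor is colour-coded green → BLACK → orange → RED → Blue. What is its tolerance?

±0.25%

The last band, blue, is the tolerance band.
Blue corresponds to ±0.25%.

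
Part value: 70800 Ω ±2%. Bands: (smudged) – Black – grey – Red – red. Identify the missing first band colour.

70800 Ω = 708 × 10^2.
The first band gives digit 7 of the significand, and 7 is violet.

violet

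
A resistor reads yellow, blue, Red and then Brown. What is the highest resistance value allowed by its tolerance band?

Yellow → 4 (first significant figure)
Blue → 6 (second significant figure)
Red → ×10^2 multiplier
Brown → ±1% tolerance
46 × 100 = 4600 Ω
Highest = 4600 × (1 + 1/100) = 4646 Ω.

4646 Ω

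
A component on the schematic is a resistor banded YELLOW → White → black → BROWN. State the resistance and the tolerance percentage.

49 Ω ±1%

Yellow → 4 (first significant figure)
White → 9 (second significant figure)
Black → ×1 multiplier
Brown → ±1% tolerance
49 × 1 = 49 Ω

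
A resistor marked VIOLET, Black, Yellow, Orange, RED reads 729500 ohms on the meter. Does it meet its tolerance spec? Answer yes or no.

Violet → 7 (first significant figure)
Black → 0 (second significant figure)
Yellow → 4 (third significant figure)
Orange → ×10^3 multiplier
Red → ±2% tolerance
704 × 1000 = 704000 Ω
Allowed range: 689920 Ω to 718080 Ω.
729500 ohms lies outside that range.

no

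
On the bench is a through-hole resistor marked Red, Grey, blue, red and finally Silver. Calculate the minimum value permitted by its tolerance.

25740 Ω

Red → 2 (first significant figure)
Grey → 8 (second significant figure)
Blue → 6 (third significant figure)
Red → ×10^2 multiplier
Silver → ±10% tolerance
286 × 100 = 28600 Ω
Minimum = 28600 × (1 − 10/100) = 25740 Ω.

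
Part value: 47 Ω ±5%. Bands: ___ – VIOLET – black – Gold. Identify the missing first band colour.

47 Ω = 47 × 10^0.
The first band gives digit 4 of the significand, and 4 is yellow.

yellow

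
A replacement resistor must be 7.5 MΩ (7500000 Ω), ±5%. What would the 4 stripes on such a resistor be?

violet, green, green, gold

7500000 Ω = 75 × 10^5.
7 → violet
5 → green
Multiplier 10^5 → green.
±5% tolerance → gold.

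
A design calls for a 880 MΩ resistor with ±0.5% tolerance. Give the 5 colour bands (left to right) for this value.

grey, grey, black, blue, green

880000000 Ω = 880 × 10^6.
8 → grey
8 → grey
0 → black
Multiplier 10^6 → blue.
±0.5% tolerance → green.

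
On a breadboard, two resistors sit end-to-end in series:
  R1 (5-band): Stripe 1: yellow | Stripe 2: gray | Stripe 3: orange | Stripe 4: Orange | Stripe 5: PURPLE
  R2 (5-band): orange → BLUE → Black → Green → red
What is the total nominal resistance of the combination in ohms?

36483000 Ω

R1: yellow, grey, orange → 483; orange ×10^3 → 483000 Ω.
R2: orange, blue, black → 360; green ×10^5 → 36000000 Ω.
Series: 483000 + 36000000 = 36483000 Ω.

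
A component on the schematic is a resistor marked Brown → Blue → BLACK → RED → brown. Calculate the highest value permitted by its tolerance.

Brown → 1 (first significant figure)
Blue → 6 (second significant figure)
Black → 0 (third significant figure)
Red → ×10^2 multiplier
Brown → ±1% tolerance
160 × 100 = 16000 Ω
Highest = 16000 × (1 + 1/100) = 16160 Ω.

16160 Ω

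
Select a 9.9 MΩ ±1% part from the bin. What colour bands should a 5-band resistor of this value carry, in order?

9900000 Ω = 990 × 10^4.
9 → white
9 → white
0 → black
Multiplier 10^4 → yellow.
±1% tolerance → brown.

white, white, black, yellow, brown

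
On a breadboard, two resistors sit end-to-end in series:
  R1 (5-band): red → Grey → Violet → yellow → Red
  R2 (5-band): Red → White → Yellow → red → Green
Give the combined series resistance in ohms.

2899400 Ω

R1: red, grey, violet → 287; yellow ×10^4 → 2870000 Ω.
R2: red, white, yellow → 294; red ×10^2 → 29400 Ω.
Series: 2870000 + 29400 = 2899400 Ω.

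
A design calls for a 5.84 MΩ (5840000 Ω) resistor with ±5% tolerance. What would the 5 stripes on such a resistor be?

green, grey, yellow, yellow, gold

5840000 Ω = 584 × 10^4.
5 → green
8 → grey
4 → yellow
Multiplier 10^4 → yellow.
±5% tolerance → gold.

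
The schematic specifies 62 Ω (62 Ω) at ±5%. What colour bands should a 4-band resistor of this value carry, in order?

62 Ω = 62 × 10^0.
6 → blue
2 → red
Multiplier 10^0 → black.
±5% tolerance → gold.

blue, red, black, gold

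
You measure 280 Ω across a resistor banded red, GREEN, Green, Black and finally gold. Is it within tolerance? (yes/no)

Red → 2 (first significant figure)
Green → 5 (second significant figure)
Green → 5 (third significant figure)
Black → ×1 multiplier
Gold → ±5% tolerance
255 × 1 = 255 Ω
Allowed range: 242.25 Ω to 267.75 Ω.
280 Ω lies outside that range.

no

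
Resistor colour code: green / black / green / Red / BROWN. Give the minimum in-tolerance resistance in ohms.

Green → 5 (first significant figure)
Black → 0 (second significant figure)
Green → 5 (third significant figure)
Red → ×10^2 multiplier
Brown → ±1% tolerance
505 × 100 = 50500 Ω
Minimum = 50500 × (1 − 1/100) = 49995 Ω.

49995 Ω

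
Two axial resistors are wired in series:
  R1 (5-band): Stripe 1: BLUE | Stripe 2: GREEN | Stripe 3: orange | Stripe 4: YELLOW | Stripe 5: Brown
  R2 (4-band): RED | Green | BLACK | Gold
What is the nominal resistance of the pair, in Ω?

6530025 Ω

R1: blue, green, orange → 653; yellow ×10^4 → 6530000 Ω.
R2: red, green → 25; black ×1 → 25 Ω.
Series: 6530000 + 25 = 6530025 Ω.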